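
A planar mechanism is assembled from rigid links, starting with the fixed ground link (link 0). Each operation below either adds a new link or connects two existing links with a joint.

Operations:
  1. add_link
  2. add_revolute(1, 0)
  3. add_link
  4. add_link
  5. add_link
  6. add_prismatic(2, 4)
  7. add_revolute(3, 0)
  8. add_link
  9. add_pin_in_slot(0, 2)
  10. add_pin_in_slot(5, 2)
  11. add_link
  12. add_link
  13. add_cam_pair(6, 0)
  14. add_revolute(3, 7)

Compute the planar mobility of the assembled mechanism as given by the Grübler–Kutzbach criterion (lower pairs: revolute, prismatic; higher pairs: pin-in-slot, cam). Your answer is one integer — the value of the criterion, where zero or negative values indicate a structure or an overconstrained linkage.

M = 10

link 0 = ground. State L|J1|J2 = 1|0|0
+link1  2|0|0
R(1,0) f=1→J1  2|1|0
+link2  3|1|0
+link3  4|1|0
+link4  5|1|0
P(2,4) f=1→J1  5|2|0
R(3,0) f=1→J1  5|3|0
+link5  6|3|0
PS(0,2) f=2→J2  6|3|1
PS(5,2) f=2→J2  6|3|2
+link6  7|3|2
+link7  8|3|2
C(6,0) f=2→J2  8|3|3
R(3,7) f=1→J1  8|4|3
M = 3(8−1)−2·4−3 = 21−8−3 = 10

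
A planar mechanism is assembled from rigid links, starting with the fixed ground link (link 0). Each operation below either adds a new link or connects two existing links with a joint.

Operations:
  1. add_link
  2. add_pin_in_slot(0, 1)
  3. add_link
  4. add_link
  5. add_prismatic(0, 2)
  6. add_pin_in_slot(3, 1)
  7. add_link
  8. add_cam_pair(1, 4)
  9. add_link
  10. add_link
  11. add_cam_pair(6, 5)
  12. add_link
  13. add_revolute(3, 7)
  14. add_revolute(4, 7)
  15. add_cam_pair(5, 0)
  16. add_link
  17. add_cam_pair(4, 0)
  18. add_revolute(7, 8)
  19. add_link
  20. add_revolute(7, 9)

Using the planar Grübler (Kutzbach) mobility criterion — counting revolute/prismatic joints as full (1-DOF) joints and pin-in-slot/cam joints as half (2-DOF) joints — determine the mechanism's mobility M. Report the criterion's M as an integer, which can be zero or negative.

link 0 = ground. State L|J1|J2 = 1|0|0
+link1  2|0|0
PS(0,1) f=2→J2  2|0|1
+link2  3|0|1
+link3  4|0|1
P(0,2) f=1→J1  4|1|1
PS(3,1) f=2→J2  4|1|2
+link4  5|1|2
C(1,4) f=2→J2  5|1|3
+link5  6|1|3
+link6  7|1|3
C(6,5) f=2→J2  7|1|4
+link7  8|1|4
R(3,7) f=1→J1  8|2|4
R(4,7) f=1→J1  8|3|4
C(5,0) f=2→J2  8|3|5
+link8  9|3|5
C(4,0) f=2→J2  9|3|6
R(7,8) f=1→J1  9|4|6
+link9  10|4|6
R(7,9) f=1→J1  10|5|6
M = 3(10−1)−2·5−6 = 27−10−6 = 11

M = 11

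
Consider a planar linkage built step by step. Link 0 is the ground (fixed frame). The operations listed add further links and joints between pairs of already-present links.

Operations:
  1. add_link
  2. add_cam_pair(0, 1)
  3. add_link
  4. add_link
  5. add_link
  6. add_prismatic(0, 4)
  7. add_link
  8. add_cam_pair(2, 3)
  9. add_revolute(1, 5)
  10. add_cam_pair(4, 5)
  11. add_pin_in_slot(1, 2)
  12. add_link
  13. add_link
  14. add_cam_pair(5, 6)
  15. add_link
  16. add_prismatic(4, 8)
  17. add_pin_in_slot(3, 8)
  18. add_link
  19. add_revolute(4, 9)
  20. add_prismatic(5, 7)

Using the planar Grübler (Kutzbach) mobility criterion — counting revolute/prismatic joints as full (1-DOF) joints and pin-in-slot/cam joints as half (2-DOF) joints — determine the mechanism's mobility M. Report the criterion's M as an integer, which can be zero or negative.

M = 11

ground; <1,0,0>
#1 <2,0,0>
C:0↔1 J2 <2,0,1>
#2 <3,0,1>
#3 <4,0,1>
#4 <5,0,1>
P:0↔4 J1 <5,1,1>
#5 <6,1,1>
C:2↔3 J2 <6,1,2>
R:1↔5 J1 <6,2,2>
C:4↔5 J2 <6,2,3>
PS:1↔2 J2 <6,2,4>
#6 <7,2,4>
#7 <8,2,4>
C:5↔6 J2 <8,2,5>
#8 <9,2,5>
P:4↔8 J1 <9,3,5>
PS:3↔8 J2 <9,3,6>
#9 <10,3,6>
R:4↔9 J1 <10,4,6>
P:5↔7 J1 <10,5,6>
3×9 − 2×5 − 1×6 = 11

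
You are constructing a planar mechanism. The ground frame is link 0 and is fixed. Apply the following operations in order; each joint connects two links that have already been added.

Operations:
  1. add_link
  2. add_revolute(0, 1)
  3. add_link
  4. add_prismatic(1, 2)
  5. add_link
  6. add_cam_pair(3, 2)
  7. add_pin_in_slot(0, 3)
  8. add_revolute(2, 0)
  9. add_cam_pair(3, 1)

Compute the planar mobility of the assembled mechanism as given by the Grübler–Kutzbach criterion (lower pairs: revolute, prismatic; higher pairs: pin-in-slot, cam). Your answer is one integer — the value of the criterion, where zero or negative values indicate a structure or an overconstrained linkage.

M = 0

[1;0;0] (link 0 is ground)
L+ [2;0;0]
R(0,1)∈J1 [2;1;0]
L+ [3;1;0]
P(1,2)∈J1 [3;2;0]
L+ [4;2;0]
C(3,2)∈J2 [4;2;1]
PS(0,3)∈J2 [4;2;2]
R(2,0)∈J1 [4;3;2]
C(3,1)∈J2 [4;3;3]
mobility = 9 − 6 − 3 = 0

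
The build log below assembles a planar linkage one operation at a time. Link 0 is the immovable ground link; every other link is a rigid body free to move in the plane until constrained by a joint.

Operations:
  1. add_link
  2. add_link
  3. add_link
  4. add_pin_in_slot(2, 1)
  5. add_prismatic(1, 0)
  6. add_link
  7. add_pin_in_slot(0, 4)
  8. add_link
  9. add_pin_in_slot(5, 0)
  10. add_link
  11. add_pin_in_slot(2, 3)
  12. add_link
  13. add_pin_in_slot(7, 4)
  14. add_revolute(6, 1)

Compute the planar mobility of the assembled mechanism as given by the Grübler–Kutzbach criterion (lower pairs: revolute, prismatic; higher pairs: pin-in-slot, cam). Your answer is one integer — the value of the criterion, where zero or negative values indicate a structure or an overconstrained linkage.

M = 12

ground; <1,0,0>
#1 <2,0,0>
#2 <3,0,0>
#3 <4,0,0>
PS:2↔1 J2 <4,0,1>
P:1↔0 J1 <4,1,1>
#4 <5,1,1>
PS:0↔4 J2 <5,1,2>
#5 <6,1,2>
PS:5↔0 J2 <6,1,3>
#6 <7,1,3>
PS:2↔3 J2 <7,1,4>
#7 <8,1,4>
PS:7↔4 J2 <8,1,5>
R:6↔1 J1 <8,2,5>
3×7 − 2×2 − 1×5 = 12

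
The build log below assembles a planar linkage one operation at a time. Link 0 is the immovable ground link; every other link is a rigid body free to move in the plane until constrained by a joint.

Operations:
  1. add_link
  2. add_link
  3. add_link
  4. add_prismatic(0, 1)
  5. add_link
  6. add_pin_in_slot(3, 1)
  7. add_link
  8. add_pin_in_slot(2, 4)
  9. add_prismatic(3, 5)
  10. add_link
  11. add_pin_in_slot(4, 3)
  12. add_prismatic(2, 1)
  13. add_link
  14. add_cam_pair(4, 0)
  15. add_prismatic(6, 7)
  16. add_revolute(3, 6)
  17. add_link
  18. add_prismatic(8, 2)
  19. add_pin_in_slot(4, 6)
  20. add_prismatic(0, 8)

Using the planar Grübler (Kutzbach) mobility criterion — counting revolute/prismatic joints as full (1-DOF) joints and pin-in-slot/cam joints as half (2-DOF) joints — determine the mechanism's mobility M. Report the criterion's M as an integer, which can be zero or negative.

M = 5

L=1 J1=0 J2=0
add link → L=2 J1=0 J2=0
add link → L=3 J1=0 J2=0
add link → L=4 J1=0 J2=0
P@0,1 dof=1 J1 → L=4 J1=1 J2=0
add link → L=5 J1=1 J2=0
PS@3,1 dof=2 J2 → L=5 J1=1 J2=1
add link → L=6 J1=1 J2=1
PS@2,4 dof=2 J2 → L=6 J1=1 J2=2
P@3,5 dof=1 J1 → L=6 J1=2 J2=2
add link → L=7 J1=2 J2=2
PS@4,3 dof=2 J2 → L=7 J1=2 J2=3
P@2,1 dof=1 J1 → L=7 J1=3 J2=3
add link → L=8 J1=3 J2=3
C@4,0 dof=2 J2 → L=8 J1=3 J2=4
P@6,7 dof=1 J1 → L=8 J1=4 J2=4
R@3,6 dof=1 J1 → L=8 J1=5 J2=4
add link → L=9 J1=5 J2=4
P@8,2 dof=1 J1 → L=9 J1=6 J2=4
PS@4,6 dof=2 J2 → L=9 J1=6 J2=5
P@0,8 dof=1 J1 → L=9 J1=7 J2=5
M=3(L−1)−2J1−J2=3·8−2·7−5=5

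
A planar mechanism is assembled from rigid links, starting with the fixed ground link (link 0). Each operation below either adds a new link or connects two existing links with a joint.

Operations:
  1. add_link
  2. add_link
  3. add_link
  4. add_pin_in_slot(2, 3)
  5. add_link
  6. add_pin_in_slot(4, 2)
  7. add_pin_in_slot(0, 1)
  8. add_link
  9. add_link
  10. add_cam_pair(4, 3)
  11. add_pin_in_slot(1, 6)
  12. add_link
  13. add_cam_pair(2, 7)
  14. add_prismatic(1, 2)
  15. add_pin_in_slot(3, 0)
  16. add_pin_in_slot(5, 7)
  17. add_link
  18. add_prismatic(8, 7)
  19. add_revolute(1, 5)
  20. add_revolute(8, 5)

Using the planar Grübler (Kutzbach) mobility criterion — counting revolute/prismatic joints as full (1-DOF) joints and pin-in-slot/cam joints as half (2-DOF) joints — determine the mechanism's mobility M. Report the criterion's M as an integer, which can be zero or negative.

ground; <1,0,0>
#1 <2,0,0>
#2 <3,0,0>
#3 <4,0,0>
PS:2↔3 J2 <4,0,1>
#4 <5,0,1>
PS:4↔2 J2 <5,0,2>
PS:0↔1 J2 <5,0,3>
#5 <6,0,3>
#6 <7,0,3>
C:4↔3 J2 <7,0,4>
PS:1↔6 J2 <7,0,5>
#7 <8,0,5>
C:2↔7 J2 <8,0,6>
P:1↔2 J1 <8,1,6>
PS:3↔0 J2 <8,1,7>
PS:5↔7 J2 <8,1,8>
#8 <9,1,8>
P:8↔7 J1 <9,2,8>
R:1↔5 J1 <9,3,8>
R:8↔5 J1 <9,4,8>
3×8 − 2×4 − 1×8 = 8

M = 8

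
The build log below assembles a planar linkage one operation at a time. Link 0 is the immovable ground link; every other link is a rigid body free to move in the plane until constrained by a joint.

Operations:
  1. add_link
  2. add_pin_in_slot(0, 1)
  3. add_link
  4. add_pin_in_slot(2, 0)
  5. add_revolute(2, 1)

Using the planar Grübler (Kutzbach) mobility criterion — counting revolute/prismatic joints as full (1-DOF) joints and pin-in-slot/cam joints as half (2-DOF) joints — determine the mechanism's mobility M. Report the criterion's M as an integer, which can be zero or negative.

[1;0;0] (link 0 is ground)
L+ [2;0;0]
PS(0,1)∈J2 [2;0;1]
L+ [3;0;1]
PS(2,0)∈J2 [3;0;2]
R(2,1)∈J1 [3;1;2]
mobility = 6 − 2 − 2 = 2

M = 2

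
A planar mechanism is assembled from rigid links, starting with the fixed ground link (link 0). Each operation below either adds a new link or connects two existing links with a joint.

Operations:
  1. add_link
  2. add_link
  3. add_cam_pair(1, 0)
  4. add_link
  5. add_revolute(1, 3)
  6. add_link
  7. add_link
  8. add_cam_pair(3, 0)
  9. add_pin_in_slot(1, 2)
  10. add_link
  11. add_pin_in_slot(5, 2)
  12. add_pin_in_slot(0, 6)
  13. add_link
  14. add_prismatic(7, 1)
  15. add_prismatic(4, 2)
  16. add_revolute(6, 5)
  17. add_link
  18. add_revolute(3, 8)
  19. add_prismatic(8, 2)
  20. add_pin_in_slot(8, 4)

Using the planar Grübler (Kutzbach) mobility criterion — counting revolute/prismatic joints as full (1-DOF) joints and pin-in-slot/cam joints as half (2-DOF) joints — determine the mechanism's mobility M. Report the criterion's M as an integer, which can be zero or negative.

[1;0;0] (link 0 is ground)
L+ [2;0;0]
L+ [3;0;0]
C(1,0)∈J2 [3;0;1]
L+ [4;0;1]
R(1,3)∈J1 [4;1;1]
L+ [5;1;1]
L+ [6;1;1]
C(3,0)∈J2 [6;1;2]
PS(1,2)∈J2 [6;1;3]
L+ [7;1;3]
PS(5,2)∈J2 [7;1;4]
PS(0,6)∈J2 [7;1;5]
L+ [8;1;5]
P(7,1)∈J1 [8;2;5]
P(4,2)∈J1 [8;3;5]
R(6,5)∈J1 [8;4;5]
L+ [9;4;5]
R(3,8)∈J1 [9;5;5]
P(8,2)∈J1 [9;6;5]
PS(8,4)∈J2 [9;6;6]
mobility = 24 − 12 − 6 = 6

M = 6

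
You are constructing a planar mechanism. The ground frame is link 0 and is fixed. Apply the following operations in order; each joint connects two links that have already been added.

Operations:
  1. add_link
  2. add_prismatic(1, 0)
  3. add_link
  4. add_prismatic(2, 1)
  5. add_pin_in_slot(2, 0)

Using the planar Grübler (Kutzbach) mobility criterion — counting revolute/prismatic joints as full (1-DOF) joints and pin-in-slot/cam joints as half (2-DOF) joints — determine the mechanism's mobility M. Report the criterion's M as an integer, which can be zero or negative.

M = 1

L=1 J1=0 J2=0
add link → L=2 J1=0 J2=0
P@1,0 dof=1 J1 → L=2 J1=1 J2=0
add link → L=3 J1=1 J2=0
P@2,1 dof=1 J1 → L=3 J1=2 J2=0
PS@2,0 dof=2 J2 → L=3 J1=2 J2=1
M=3(L−1)−2J1−J2=3·2−2·2−1=1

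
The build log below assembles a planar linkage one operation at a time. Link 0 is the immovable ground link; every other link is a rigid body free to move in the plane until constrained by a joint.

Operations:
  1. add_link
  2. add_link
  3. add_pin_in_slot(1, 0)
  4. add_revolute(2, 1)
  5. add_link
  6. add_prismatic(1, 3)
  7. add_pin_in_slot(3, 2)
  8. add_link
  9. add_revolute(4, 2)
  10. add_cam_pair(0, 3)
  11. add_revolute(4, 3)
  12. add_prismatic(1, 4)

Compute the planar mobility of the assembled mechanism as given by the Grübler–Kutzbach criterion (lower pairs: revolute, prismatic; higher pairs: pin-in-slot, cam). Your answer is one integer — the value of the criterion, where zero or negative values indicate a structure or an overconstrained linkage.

L=1 J1=0 J2=0
add link → L=2 J1=0 J2=0
add link → L=3 J1=0 J2=0
PS@1,0 dof=2 J2 → L=3 J1=0 J2=1
R@2,1 dof=1 J1 → L=3 J1=1 J2=1
add link → L=4 J1=1 J2=1
P@1,3 dof=1 J1 → L=4 J1=2 J2=1
PS@3,2 dof=2 J2 → L=4 J1=2 J2=2
add link → L=5 J1=2 J2=2
R@4,2 dof=1 J1 → L=5 J1=3 J2=2
C@0,3 dof=2 J2 → L=5 J1=3 J2=3
R@4,3 dof=1 J1 → L=5 J1=4 J2=3
P@1,4 dof=1 J1 → L=5 J1=5 J2=3
M=3(L−1)−2J1−J2=3·4−2·5−3=-1

M = -1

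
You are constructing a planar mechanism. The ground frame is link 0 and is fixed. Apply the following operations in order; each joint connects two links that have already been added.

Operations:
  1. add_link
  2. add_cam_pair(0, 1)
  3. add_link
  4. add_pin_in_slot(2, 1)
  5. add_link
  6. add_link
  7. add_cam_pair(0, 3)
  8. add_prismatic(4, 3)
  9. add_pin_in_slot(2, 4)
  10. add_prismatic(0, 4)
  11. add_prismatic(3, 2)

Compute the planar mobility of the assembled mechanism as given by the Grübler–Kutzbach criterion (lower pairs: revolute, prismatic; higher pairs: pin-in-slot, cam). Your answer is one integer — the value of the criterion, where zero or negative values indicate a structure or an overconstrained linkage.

link 0 = ground. State L|J1|J2 = 1|0|0
+link1  2|0|0
C(0,1) f=2→J2  2|0|1
+link2  3|0|1
PS(2,1) f=2→J2  3|0|2
+link3  4|0|2
+link4  5|0|2
C(0,3) f=2→J2  5|0|3
P(4,3) f=1→J1  5|1|3
PS(2,4) f=2→J2  5|1|4
P(0,4) f=1→J1  5|2|4
P(3,2) f=1→J1  5|3|4
M = 3(5−1)−2·3−4 = 12−6−4 = 2

M = 2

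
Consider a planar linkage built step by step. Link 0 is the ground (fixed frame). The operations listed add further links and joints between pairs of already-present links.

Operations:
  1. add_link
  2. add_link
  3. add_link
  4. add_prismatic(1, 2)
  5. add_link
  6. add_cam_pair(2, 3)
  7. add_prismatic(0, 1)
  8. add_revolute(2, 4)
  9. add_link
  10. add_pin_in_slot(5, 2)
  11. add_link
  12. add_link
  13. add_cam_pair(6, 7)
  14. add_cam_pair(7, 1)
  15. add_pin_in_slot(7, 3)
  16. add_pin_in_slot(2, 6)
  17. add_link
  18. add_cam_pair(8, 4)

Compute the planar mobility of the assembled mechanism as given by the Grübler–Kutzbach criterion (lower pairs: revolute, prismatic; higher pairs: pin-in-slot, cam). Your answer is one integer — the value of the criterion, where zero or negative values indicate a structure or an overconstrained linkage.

M = 11

link 0 = ground. State L|J1|J2 = 1|0|0
+link1  2|0|0
+link2  3|0|0
+link3  4|0|0
P(1,2) f=1→J1  4|1|0
+link4  5|1|0
C(2,3) f=2→J2  5|1|1
P(0,1) f=1→J1  5|2|1
R(2,4) f=1→J1  5|3|1
+link5  6|3|1
PS(5,2) f=2→J2  6|3|2
+link6  7|3|2
+link7  8|3|2
C(6,7) f=2→J2  8|3|3
C(7,1) f=2→J2  8|3|4
PS(7,3) f=2→J2  8|3|5
PS(2,6) f=2→J2  8|3|6
+link8  9|3|6
C(8,4) f=2→J2  9|3|7
M = 3(9−1)−2·3−7 = 24−6−7 = 11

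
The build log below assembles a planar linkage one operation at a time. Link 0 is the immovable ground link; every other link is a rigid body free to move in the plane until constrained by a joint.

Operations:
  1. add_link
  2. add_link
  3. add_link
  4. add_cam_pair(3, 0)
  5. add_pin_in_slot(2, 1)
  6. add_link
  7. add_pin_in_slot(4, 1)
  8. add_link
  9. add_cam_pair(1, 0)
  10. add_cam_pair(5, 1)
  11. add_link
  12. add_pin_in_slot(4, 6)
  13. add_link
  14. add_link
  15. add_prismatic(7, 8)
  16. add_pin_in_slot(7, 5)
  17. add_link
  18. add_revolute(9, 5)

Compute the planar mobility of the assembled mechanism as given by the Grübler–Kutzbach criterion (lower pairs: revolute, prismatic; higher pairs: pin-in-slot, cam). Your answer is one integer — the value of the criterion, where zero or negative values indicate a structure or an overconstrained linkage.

M = 16

(L,J1,J2)=(1,0,0); link0 fixed
link1: (2,0,0)
link2: (3,0,0)
link3: (4,0,0)
C 3-0 [J2]: (4,0,1)
PS 2-1 [J2]: (4,0,2)
link4: (5,0,2)
PS 4-1 [J2]: (5,0,3)
link5: (6,0,3)
C 1-0 [J2]: (6,0,4)
C 5-1 [J2]: (6,0,5)
link6: (7,0,5)
PS 4-6 [J2]: (7,0,6)
link7: (8,0,6)
link8: (9,0,6)
P 7-8 [J1]: (9,1,6)
PS 7-5 [J2]: (9,1,7)
link9: (10,1,7)
R 9-5 [J1]: (10,2,7)
Grübler: 3·9 − 2·2 − 7 = 16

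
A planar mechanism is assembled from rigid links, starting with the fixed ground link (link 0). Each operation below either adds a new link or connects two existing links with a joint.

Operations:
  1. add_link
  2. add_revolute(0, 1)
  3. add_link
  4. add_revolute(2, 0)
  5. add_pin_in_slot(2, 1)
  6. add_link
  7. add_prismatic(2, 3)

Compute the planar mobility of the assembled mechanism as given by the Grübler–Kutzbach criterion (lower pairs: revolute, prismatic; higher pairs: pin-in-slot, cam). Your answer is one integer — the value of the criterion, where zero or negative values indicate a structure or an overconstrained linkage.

M = 2

link 0 = ground. State L|J1|J2 = 1|0|0
+link1  2|0|0
R(0,1) f=1→J1  2|1|0
+link2  3|1|0
R(2,0) f=1→J1  3|2|0
PS(2,1) f=2→J2  3|2|1
+link3  4|2|1
P(2,3) f=1→J1  4|3|1
M = 3(4−1)−2·3−1 = 9−6−1 = 2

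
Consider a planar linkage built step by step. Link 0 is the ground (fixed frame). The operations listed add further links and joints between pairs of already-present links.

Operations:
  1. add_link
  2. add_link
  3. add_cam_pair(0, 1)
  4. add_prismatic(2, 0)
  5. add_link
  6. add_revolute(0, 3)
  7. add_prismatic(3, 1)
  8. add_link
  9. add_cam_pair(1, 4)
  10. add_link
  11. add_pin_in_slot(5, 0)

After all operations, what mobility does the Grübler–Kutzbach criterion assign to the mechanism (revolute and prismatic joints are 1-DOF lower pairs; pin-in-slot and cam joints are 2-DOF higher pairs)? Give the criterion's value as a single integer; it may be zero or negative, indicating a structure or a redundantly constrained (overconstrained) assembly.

M = 6

link 0 = ground. State L|J1|J2 = 1|0|0
+link1  2|0|0
+link2  3|0|0
C(0,1) f=2→J2  3|0|1
P(2,0) f=1→J1  3|1|1
+link3  4|1|1
R(0,3) f=1→J1  4|2|1
P(3,1) f=1→J1  4|3|1
+link4  5|3|1
C(1,4) f=2→J2  5|3|2
+link5  6|3|2
PS(5,0) f=2→J2  6|3|3
M = 3(6−1)−2·3−3 = 15−6−3 = 6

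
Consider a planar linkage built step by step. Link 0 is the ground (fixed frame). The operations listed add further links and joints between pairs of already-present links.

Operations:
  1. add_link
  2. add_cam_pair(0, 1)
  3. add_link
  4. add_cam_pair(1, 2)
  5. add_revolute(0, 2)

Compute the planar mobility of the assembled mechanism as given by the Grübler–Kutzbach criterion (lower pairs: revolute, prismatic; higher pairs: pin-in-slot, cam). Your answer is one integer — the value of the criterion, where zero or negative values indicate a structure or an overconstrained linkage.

[1;0;0] (link 0 is ground)
L+ [2;0;0]
C(0,1)∈J2 [2;0;1]
L+ [3;0;1]
C(1,2)∈J2 [3;0;2]
R(0,2)∈J1 [3;1;2]
mobility = 6 − 2 − 2 = 2

M = 2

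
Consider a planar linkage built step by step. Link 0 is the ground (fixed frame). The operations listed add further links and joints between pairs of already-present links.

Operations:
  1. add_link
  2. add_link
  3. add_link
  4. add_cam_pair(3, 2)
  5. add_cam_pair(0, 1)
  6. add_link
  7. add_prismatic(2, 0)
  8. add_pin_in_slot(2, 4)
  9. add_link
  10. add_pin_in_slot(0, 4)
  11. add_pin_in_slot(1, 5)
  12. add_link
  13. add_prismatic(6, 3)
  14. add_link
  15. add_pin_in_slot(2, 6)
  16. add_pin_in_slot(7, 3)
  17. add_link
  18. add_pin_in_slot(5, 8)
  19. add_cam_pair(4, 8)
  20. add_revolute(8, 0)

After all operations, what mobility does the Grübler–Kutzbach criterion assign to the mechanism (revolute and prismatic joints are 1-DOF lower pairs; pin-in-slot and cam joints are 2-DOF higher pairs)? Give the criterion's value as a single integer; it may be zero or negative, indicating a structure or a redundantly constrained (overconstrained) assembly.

link 0 = ground. State L|J1|J2 = 1|0|0
+link1  2|0|0
+link2  3|0|0
+link3  4|0|0
C(3,2) f=2→J2  4|0|1
C(0,1) f=2→J2  4|0|2
+link4  5|0|2
P(2,0) f=1→J1  5|1|2
PS(2,4) f=2→J2  5|1|3
+link5  6|1|3
PS(0,4) f=2→J2  6|1|4
PS(1,5) f=2→J2  6|1|5
+link6  7|1|5
P(6,3) f=1→J1  7|2|5
+link7  8|2|5
PS(2,6) f=2→J2  8|2|6
PS(7,3) f=2→J2  8|2|7
+link8  9|2|7
PS(5,8) f=2→J2  9|2|8
C(4,8) f=2→J2  9|2|9
R(8,0) f=1→J1  9|3|9
M = 3(9−1)−2·3−9 = 24−6−9 = 9

M = 9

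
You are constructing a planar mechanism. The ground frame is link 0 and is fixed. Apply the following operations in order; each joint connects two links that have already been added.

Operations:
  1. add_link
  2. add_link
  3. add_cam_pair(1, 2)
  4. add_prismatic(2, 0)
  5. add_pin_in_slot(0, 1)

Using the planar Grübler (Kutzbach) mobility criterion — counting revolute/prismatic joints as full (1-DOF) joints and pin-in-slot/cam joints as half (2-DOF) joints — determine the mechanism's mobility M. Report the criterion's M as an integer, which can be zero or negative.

link 0 = ground. State L|J1|J2 = 1|0|0
+link1  2|0|0
+link2  3|0|0
C(1,2) f=2→J2  3|0|1
P(2,0) f=1→J1  3|1|1
PS(0,1) f=2→J2  3|1|2
M = 3(3−1)−2·1−2 = 6−2−2 = 2

M = 2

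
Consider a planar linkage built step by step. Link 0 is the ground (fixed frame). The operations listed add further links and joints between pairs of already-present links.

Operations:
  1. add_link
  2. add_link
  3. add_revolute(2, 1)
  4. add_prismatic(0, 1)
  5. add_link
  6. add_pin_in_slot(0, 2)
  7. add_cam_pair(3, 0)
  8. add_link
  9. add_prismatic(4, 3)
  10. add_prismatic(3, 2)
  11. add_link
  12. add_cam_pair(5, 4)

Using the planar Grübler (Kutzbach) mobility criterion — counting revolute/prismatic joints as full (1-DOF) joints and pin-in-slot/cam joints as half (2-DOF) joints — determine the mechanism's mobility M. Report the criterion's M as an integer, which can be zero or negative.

M = 4

[1;0;0] (link 0 is ground)
L+ [2;0;0]
L+ [3;0;0]
R(2,1)∈J1 [3;1;0]
P(0,1)∈J1 [3;2;0]
L+ [4;2;0]
PS(0,2)∈J2 [4;2;1]
C(3,0)∈J2 [4;2;2]
L+ [5;2;2]
P(4,3)∈J1 [5;3;2]
P(3,2)∈J1 [5;4;2]
L+ [6;4;2]
C(5,4)∈J2 [6;4;3]
mobility = 15 − 8 − 3 = 4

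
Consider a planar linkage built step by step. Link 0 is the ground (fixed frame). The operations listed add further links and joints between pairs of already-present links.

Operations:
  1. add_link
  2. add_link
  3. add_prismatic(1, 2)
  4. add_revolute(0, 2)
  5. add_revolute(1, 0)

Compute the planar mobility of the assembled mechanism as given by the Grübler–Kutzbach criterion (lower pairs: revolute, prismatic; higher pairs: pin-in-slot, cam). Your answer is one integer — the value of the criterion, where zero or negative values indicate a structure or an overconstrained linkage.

M = 0

[1;0;0] (link 0 is ground)
L+ [2;0;0]
L+ [3;0;0]
P(1,2)∈J1 [3;1;0]
R(0,2)∈J1 [3;2;0]
R(1,0)∈J1 [3;3;0]
mobility = 6 − 6 − 0 = 0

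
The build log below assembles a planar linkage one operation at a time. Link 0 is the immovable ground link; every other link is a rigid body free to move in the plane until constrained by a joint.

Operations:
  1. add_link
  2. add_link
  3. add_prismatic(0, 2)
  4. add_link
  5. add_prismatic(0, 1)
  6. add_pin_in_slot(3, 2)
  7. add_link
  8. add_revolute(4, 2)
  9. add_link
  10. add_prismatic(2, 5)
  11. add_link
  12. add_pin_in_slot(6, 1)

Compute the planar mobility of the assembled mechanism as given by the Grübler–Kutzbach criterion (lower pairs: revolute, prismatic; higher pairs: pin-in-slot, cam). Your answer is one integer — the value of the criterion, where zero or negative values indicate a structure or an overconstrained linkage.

M = 8

(L,J1,J2)=(1,0,0); link0 fixed
link1: (2,0,0)
link2: (3,0,0)
P 0-2 [J1]: (3,1,0)
link3: (4,1,0)
P 0-1 [J1]: (4,2,0)
PS 3-2 [J2]: (4,2,1)
link4: (5,2,1)
R 4-2 [J1]: (5,3,1)
link5: (6,3,1)
P 2-5 [J1]: (6,4,1)
link6: (7,4,1)
PS 6-1 [J2]: (7,4,2)
Grübler: 3·6 − 2·4 − 2 = 8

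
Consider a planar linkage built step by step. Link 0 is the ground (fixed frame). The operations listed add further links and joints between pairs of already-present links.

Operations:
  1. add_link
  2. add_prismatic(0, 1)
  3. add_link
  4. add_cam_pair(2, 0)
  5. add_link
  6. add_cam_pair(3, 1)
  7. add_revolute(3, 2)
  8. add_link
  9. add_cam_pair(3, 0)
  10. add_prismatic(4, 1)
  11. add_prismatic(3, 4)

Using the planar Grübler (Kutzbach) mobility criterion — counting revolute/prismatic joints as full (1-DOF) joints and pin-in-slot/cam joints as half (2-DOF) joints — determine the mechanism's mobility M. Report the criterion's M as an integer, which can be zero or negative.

ground; <1,0,0>
#1 <2,0,0>
P:0↔1 J1 <2,1,0>
#2 <3,1,0>
C:2↔0 J2 <3,1,1>
#3 <4,1,1>
C:3↔1 J2 <4,1,2>
R:3↔2 J1 <4,2,2>
#4 <5,2,2>
C:3↔0 J2 <5,2,3>
P:4↔1 J1 <5,3,3>
P:3↔4 J1 <5,4,3>
3×4 − 2×4 − 1×3 = 1

M = 1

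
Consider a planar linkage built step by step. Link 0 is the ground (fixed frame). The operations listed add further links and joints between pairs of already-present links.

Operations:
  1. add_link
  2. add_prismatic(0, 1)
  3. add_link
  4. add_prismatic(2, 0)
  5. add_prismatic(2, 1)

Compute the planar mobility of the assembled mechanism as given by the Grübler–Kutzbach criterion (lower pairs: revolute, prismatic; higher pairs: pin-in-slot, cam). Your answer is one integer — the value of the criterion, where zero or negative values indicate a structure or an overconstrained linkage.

ground; <1,0,0>
#1 <2,0,0>
P:0↔1 J1 <2,1,0>
#2 <3,1,0>
P:2↔0 J1 <3,2,0>
P:2↔1 J1 <3,3,0>
3×2 − 2×3 − 1×0 = 0

M = 0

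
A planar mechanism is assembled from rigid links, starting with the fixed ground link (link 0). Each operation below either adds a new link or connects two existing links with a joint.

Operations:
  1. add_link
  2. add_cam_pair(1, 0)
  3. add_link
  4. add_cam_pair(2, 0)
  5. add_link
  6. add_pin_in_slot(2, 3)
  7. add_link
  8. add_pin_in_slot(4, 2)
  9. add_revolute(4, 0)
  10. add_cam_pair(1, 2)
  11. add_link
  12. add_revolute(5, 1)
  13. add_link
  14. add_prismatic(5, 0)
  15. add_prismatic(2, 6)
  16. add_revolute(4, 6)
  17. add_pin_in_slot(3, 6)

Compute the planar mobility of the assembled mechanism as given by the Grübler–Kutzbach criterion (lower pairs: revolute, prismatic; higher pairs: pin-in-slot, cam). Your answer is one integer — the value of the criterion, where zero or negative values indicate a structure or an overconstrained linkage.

M = 2

link 0 = ground. State L|J1|J2 = 1|0|0
+link1  2|0|0
C(1,0) f=2→J2  2|0|1
+link2  3|0|1
C(2,0) f=2→J2  3|0|2
+link3  4|0|2
PS(2,3) f=2→J2  4|0|3
+link4  5|0|3
PS(4,2) f=2→J2  5|0|4
R(4,0) f=1→J1  5|1|4
C(1,2) f=2→J2  5|1|5
+link5  6|1|5
R(5,1) f=1→J1  6|2|5
+link6  7|2|5
P(5,0) f=1→J1  7|3|5
P(2,6) f=1→J1  7|4|5
R(4,6) f=1→J1  7|5|5
PS(3,6) f=2→J2  7|5|6
M = 3(7−1)−2·5−6 = 18−10−6 = 2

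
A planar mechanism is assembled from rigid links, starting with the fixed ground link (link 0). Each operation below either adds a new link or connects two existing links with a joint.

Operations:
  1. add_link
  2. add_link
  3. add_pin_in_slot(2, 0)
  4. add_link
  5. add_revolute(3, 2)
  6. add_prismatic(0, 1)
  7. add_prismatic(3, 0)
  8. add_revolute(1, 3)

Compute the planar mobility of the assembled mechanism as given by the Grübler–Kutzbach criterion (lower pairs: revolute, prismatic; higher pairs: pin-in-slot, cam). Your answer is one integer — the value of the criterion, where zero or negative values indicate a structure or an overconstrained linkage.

ground; <1,0,0>
#1 <2,0,0>
#2 <3,0,0>
PS:2↔0 J2 <3,0,1>
#3 <4,0,1>
R:3↔2 J1 <4,1,1>
P:0↔1 J1 <4,2,1>
P:3↔0 J1 <4,3,1>
R:1↔3 J1 <4,4,1>
3×3 − 2×4 − 1×1 = 0

M = 0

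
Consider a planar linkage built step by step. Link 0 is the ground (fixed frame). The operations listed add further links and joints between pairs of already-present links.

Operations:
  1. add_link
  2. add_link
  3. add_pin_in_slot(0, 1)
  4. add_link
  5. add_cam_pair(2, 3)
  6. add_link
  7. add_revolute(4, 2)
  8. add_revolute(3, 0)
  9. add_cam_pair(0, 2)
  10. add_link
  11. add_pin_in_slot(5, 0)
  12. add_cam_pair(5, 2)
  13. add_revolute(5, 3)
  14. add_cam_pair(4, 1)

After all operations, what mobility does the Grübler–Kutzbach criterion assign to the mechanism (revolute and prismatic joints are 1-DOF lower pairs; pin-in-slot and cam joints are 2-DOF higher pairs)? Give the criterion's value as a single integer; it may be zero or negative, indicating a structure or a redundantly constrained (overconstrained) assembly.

ground; <1,0,0>
#1 <2,0,0>
#2 <3,0,0>
PS:0↔1 J2 <3,0,1>
#3 <4,0,1>
C:2↔3 J2 <4,0,2>
#4 <5,0,2>
R:4↔2 J1 <5,1,2>
R:3↔0 J1 <5,2,2>
C:0↔2 J2 <5,2,3>
#5 <6,2,3>
PS:5↔0 J2 <6,2,4>
C:5↔2 J2 <6,2,5>
R:5↔3 J1 <6,3,5>
C:4↔1 J2 <6,3,6>
3×5 − 2×3 − 1×6 = 3

M = 3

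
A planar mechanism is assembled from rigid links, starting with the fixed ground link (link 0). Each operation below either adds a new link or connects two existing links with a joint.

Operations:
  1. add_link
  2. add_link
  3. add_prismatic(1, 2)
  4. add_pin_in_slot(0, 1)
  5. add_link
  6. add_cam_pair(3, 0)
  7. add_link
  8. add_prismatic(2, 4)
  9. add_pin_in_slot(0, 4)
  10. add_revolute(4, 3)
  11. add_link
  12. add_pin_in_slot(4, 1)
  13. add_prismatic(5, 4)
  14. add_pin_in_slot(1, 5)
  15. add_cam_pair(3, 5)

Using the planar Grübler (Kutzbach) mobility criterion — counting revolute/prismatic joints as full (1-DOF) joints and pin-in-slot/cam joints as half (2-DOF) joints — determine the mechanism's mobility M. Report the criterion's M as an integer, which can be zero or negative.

M = 1

ground; <1,0,0>
#1 <2,0,0>
#2 <3,0,0>
P:1↔2 J1 <3,1,0>
PS:0↔1 J2 <3,1,1>
#3 <4,1,1>
C:3↔0 J2 <4,1,2>
#4 <5,1,2>
P:2↔4 J1 <5,2,2>
PS:0↔4 J2 <5,2,3>
R:4↔3 J1 <5,3,3>
#5 <6,3,3>
PS:4↔1 J2 <6,3,4>
P:5↔4 J1 <6,4,4>
PS:1↔5 J2 <6,4,5>
C:3↔5 J2 <6,4,6>
3×5 − 2×4 − 1×6 = 1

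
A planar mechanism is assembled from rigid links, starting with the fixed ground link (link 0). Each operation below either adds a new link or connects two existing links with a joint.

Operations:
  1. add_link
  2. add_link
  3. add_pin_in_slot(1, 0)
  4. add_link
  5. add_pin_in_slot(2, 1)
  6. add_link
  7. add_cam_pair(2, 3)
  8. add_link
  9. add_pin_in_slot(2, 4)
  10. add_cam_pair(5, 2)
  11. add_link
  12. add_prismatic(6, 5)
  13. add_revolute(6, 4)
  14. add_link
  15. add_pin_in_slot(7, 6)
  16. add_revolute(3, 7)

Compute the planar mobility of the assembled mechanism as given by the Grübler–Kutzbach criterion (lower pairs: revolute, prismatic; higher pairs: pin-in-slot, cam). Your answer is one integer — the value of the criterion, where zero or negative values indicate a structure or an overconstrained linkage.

(L,J1,J2)=(1,0,0); link0 fixed
link1: (2,0,0)
link2: (3,0,0)
PS 1-0 [J2]: (3,0,1)
link3: (4,0,1)
PS 2-1 [J2]: (4,0,2)
link4: (5,0,2)
C 2-3 [J2]: (5,0,3)
link5: (6,0,3)
PS 2-4 [J2]: (6,0,4)
C 5-2 [J2]: (6,0,5)
link6: (7,0,5)
P 6-5 [J1]: (7,1,5)
R 6-4 [J1]: (7,2,5)
link7: (8,2,5)
PS 7-6 [J2]: (8,2,6)
R 3-7 [J1]: (8,3,6)
Grübler: 3·7 − 2·3 − 6 = 9

M = 9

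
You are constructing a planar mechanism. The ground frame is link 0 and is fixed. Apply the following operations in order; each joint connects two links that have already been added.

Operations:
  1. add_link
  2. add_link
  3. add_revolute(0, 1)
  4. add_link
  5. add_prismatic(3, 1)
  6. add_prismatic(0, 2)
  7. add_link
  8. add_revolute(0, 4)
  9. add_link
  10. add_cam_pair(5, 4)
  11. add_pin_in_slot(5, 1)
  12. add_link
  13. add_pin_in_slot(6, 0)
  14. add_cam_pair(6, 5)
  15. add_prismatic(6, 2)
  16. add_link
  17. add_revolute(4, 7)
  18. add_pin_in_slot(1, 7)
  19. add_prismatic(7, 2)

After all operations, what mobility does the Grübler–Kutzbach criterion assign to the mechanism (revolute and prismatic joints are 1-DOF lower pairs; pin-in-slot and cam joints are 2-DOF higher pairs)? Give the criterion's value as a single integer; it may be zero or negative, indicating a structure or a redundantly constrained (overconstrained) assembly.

[1;0;0] (link 0 is ground)
L+ [2;0;0]
L+ [3;0;0]
R(0,1)∈J1 [3;1;0]
L+ [4;1;0]
P(3,1)∈J1 [4;2;0]
P(0,2)∈J1 [4;3;0]
L+ [5;3;0]
R(0,4)∈J1 [5;4;0]
L+ [6;4;0]
C(5,4)∈J2 [6;4;1]
PS(5,1)∈J2 [6;4;2]
L+ [7;4;2]
PS(6,0)∈J2 [7;4;3]
C(6,5)∈J2 [7;4;4]
P(6,2)∈J1 [7;5;4]
L+ [8;5;4]
R(4,7)∈J1 [8;6;4]
PS(1,7)∈J2 [8;6;5]
P(7,2)∈J1 [8;7;5]
mobility = 21 − 14 − 5 = 2

M = 2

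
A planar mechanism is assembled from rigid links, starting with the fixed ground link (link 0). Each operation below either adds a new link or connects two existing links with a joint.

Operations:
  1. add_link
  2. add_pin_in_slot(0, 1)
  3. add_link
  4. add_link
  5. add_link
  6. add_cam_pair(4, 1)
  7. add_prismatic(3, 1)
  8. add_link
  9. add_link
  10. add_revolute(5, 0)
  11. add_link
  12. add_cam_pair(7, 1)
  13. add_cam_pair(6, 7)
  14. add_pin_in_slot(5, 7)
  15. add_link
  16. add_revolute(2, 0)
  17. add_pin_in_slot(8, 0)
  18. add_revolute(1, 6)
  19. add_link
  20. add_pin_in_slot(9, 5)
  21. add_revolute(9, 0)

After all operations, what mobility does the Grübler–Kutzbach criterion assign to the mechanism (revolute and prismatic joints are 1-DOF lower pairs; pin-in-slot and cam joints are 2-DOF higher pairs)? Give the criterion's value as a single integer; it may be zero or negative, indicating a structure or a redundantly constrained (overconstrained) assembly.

M = 10

(L,J1,J2)=(1,0,0); link0 fixed
link1: (2,0,0)
PS 0-1 [J2]: (2,0,1)
link2: (3,0,1)
link3: (4,0,1)
link4: (5,0,1)
C 4-1 [J2]: (5,0,2)
P 3-1 [J1]: (5,1,2)
link5: (6,1,2)
link6: (7,1,2)
R 5-0 [J1]: (7,2,2)
link7: (8,2,2)
C 7-1 [J2]: (8,2,3)
C 6-7 [J2]: (8,2,4)
PS 5-7 [J2]: (8,2,5)
link8: (9,2,5)
R 2-0 [J1]: (9,3,5)
PS 8-0 [J2]: (9,3,6)
R 1-6 [J1]: (9,4,6)
link9: (10,4,6)
PS 9-5 [J2]: (10,4,7)
R 9-0 [J1]: (10,5,7)
Grübler: 3·9 − 2·5 − 7 = 10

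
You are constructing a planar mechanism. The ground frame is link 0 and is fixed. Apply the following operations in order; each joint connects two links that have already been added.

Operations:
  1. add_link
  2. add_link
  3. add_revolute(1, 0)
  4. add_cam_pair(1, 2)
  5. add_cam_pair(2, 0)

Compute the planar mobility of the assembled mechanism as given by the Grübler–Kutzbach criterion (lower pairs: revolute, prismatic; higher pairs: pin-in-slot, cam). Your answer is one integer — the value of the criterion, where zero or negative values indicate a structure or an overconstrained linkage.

M = 2

(L,J1,J2)=(1,0,0); link0 fixed
link1: (2,0,0)
link2: (3,0,0)
R 1-0 [J1]: (3,1,0)
C 1-2 [J2]: (3,1,1)
C 2-0 [J2]: (3,1,2)
Grübler: 3·2 − 2·1 − 2 = 2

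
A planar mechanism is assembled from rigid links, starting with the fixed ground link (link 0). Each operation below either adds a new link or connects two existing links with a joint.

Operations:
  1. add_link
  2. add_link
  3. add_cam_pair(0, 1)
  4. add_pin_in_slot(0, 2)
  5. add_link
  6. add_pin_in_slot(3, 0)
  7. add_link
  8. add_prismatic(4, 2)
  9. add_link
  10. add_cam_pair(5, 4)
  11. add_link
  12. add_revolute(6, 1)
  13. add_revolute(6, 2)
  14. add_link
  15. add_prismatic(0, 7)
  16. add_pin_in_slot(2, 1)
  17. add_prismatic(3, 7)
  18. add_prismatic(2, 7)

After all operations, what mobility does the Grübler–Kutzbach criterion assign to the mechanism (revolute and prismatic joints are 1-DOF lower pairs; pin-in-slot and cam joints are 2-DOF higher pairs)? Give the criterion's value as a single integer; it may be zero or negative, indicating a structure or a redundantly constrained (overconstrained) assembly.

link 0 = ground. State L|J1|J2 = 1|0|0
+link1  2|0|0
+link2  3|0|0
C(0,1) f=2→J2  3|0|1
PS(0,2) f=2→J2  3|0|2
+link3  4|0|2
PS(3,0) f=2→J2  4|0|3
+link4  5|0|3
P(4,2) f=1→J1  5|1|3
+link5  6|1|3
C(5,4) f=2→J2  6|1|4
+link6  7|1|4
R(6,1) f=1→J1  7|2|4
R(6,2) f=1→J1  7|3|4
+link7  8|3|4
P(0,7) f=1→J1  8|4|4
PS(2,1) f=2→J2  8|4|5
P(3,7) f=1→J1  8|5|5
P(2,7) f=1→J1  8|6|5
M = 3(8−1)−2·6−5 = 21−12−5 = 4

M = 4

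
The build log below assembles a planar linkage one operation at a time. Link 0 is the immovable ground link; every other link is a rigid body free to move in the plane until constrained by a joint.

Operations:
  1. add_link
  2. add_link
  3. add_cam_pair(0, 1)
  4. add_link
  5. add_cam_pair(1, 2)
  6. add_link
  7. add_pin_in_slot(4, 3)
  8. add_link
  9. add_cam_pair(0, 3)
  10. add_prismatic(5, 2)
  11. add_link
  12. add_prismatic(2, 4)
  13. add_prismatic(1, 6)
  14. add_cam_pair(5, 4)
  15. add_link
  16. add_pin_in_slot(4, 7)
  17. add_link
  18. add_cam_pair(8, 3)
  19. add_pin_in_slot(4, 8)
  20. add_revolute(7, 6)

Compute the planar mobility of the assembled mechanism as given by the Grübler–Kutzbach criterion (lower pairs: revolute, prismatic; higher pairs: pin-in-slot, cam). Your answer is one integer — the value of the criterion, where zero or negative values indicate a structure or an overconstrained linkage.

ground; <1,0,0>
#1 <2,0,0>
#2 <3,0,0>
C:0↔1 J2 <3,0,1>
#3 <4,0,1>
C:1↔2 J2 <4,0,2>
#4 <5,0,2>
PS:4↔3 J2 <5,0,3>
#5 <6,0,3>
C:0↔3 J2 <6,0,4>
P:5↔2 J1 <6,1,4>
#6 <7,1,4>
P:2↔4 J1 <7,2,4>
P:1↔6 J1 <7,3,4>
C:5↔4 J2 <7,3,5>
#7 <8,3,5>
PS:4↔7 J2 <8,3,6>
#8 <9,3,6>
C:8↔3 J2 <9,3,7>
PS:4↔8 J2 <9,3,8>
R:7↔6 J1 <9,4,8>
3×8 − 2×4 − 1×8 = 8

M = 8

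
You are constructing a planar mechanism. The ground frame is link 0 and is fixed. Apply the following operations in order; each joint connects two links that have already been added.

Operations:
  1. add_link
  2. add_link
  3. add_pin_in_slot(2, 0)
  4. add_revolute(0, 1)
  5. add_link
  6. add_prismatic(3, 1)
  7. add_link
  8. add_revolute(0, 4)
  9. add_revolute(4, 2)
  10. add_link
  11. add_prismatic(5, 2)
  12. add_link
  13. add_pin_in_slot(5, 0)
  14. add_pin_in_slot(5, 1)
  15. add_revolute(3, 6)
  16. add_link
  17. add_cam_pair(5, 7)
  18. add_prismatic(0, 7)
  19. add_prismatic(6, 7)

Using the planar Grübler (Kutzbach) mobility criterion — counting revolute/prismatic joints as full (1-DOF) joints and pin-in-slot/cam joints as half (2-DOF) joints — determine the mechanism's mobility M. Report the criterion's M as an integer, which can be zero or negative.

L=1 J1=0 J2=0
add link → L=2 J1=0 J2=0
add link → L=3 J1=0 J2=0
PS@2,0 dof=2 J2 → L=3 J1=0 J2=1
R@0,1 dof=1 J1 → L=3 J1=1 J2=1
add link → L=4 J1=1 J2=1
P@3,1 dof=1 J1 → L=4 J1=2 J2=1
add link → L=5 J1=2 J2=1
R@0,4 dof=1 J1 → L=5 J1=3 J2=1
R@4,2 dof=1 J1 → L=5 J1=4 J2=1
add link → L=6 J1=4 J2=1
P@5,2 dof=1 J1 → L=6 J1=5 J2=1
add link → L=7 J1=5 J2=1
PS@5,0 dof=2 J2 → L=7 J1=5 J2=2
PS@5,1 dof=2 J2 → L=7 J1=5 J2=3
R@3,6 dof=1 J1 → L=7 J1=6 J2=3
add link → L=8 J1=6 J2=3
C@5,7 dof=2 J2 → L=8 J1=6 J2=4
P@0,7 dof=1 J1 → L=8 J1=7 J2=4
P@6,7 dof=1 J1 → L=8 J1=8 J2=4
M=3(L−1)−2J1−J2=3·7−2·8−4=1

M = 1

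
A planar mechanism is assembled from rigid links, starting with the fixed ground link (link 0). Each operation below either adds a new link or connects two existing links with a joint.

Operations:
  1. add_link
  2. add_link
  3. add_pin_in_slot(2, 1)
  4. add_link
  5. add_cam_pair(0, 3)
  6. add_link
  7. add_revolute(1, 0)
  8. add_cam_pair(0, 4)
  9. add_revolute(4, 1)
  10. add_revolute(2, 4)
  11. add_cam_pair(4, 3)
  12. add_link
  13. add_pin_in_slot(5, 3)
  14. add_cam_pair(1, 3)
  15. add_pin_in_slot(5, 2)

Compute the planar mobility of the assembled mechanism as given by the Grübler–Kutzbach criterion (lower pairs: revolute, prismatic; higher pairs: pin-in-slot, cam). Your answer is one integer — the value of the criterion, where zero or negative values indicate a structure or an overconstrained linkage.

(L,J1,J2)=(1,0,0); link0 fixed
link1: (2,0,0)
link2: (3,0,0)
PS 2-1 [J2]: (3,0,1)
link3: (4,0,1)
C 0-3 [J2]: (4,0,2)
link4: (5,0,2)
R 1-0 [J1]: (5,1,2)
C 0-4 [J2]: (5,1,3)
R 4-1 [J1]: (5,2,3)
R 2-4 [J1]: (5,3,3)
C 4-3 [J2]: (5,3,4)
link5: (6,3,4)
PS 5-3 [J2]: (6,3,5)
C 1-3 [J2]: (6,3,6)
PS 5-2 [J2]: (6,3,7)
Grübler: 3·5 − 2·3 − 7 = 2

M = 2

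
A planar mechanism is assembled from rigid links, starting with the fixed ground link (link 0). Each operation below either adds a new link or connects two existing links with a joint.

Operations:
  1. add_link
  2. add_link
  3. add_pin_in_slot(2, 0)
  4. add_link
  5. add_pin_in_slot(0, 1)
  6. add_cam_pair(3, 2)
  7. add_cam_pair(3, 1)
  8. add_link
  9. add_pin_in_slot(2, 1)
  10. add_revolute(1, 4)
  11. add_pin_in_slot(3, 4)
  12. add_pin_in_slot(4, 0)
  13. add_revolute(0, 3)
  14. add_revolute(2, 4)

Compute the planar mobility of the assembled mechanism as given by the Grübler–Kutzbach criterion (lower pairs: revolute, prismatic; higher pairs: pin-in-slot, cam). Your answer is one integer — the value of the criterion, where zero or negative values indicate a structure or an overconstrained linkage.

M = -1

(L,J1,J2)=(1,0,0); link0 fixed
link1: (2,0,0)
link2: (3,0,0)
PS 2-0 [J2]: (3,0,1)
link3: (4,0,1)
PS 0-1 [J2]: (4,0,2)
C 3-2 [J2]: (4,0,3)
C 3-1 [J2]: (4,0,4)
link4: (5,0,4)
PS 2-1 [J2]: (5,0,5)
R 1-4 [J1]: (5,1,5)
PS 3-4 [J2]: (5,1,6)
PS 4-0 [J2]: (5,1,7)
R 0-3 [J1]: (5,2,7)
R 2-4 [J1]: (5,3,7)
Grübler: 3·4 − 2·3 − 7 = -1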